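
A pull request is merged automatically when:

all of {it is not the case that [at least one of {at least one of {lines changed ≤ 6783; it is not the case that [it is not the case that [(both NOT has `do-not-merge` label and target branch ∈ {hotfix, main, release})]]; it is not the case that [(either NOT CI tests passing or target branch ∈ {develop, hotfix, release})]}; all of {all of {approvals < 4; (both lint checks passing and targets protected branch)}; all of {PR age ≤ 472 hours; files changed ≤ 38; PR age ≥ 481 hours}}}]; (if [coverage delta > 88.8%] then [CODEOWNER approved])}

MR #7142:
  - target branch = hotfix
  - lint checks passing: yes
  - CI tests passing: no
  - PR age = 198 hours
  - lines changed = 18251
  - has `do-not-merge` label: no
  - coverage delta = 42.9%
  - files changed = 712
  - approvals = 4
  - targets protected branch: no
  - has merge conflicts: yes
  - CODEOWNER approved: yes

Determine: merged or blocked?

Blocked

Atomic conditions:
  lines changed ≤ 6783: 18251 ≤ 6783 is false
  NOT has `do-not-merge` label: no → true
  target branch ∈ {hotfix, main, release}: hotfix is in the set → true
  NOT CI tests passing: no → true
  target branch ∈ {develop, hotfix, release}: hotfix is in the set → true
  approvals < 4: 4 < 4 is false
  lint checks passing: yes → true
  targets protected branch: no → false
  PR age ≤ 472 hours: 198 ≤ 472 is true
  files changed ≤ 38: 712 ≤ 38 is false
  PR age ≥ 481 hours: 198 ≥ 481 is false
  coverage delta > 88.8%: 42.9 > 88.8 is false
  CODEOWNER approved: yes → true
Combine:
[1.1.1.2.1.1] true AND true = true
[1.1.1.2.1] NOT true = false
[1.1.1.2] NOT false = true
[1.1.1.3.1] true OR true = true
[1.1.1.3] NOT true = false
[1.1.1] false OR true OR false = true
[1.1.2.1.2] true AND false = false
[1.1.2.1] false AND false = false
[1.1.2.2] true AND false AND false = false
[1.1.2] false AND false = false
[1.1] true OR false = true
[1] NOT true = false
[2] false → true (antecedent false ⇒ implication holds) = true
[root] false AND true = false
Overall: false → blocked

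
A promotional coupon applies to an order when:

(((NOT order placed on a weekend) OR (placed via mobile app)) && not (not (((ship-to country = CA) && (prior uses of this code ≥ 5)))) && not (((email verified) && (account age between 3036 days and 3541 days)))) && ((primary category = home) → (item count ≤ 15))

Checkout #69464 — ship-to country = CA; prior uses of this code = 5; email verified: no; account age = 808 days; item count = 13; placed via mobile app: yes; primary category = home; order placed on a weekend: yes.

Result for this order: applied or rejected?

Applied

Atomic conditions:
  NOT order placed on a weekend: yes → false
  placed via mobile app: yes → true
  ship-to country = CA: CA == CA is true
  prior uses of this code ≥ 5: 5 ≥ 5 is true
  email verified: no → false
  account age between 3036 days and 3541 days: 808 in [3036, 3541] is false
  primary category = home: home == home is true
  item count ≤ 15: 13 ≤ 15 is true
Combine:
[1.1] false OR true = true
[1.2.1.1] true AND true = true
[1.2.1] NOT true = false
[1.2] NOT false = true
[1.3.1] false AND false = false
[1.3] NOT false = true
[1] true AND true AND true = true
[2] true → true = true
[root] true AND true = true
Overall: true → applied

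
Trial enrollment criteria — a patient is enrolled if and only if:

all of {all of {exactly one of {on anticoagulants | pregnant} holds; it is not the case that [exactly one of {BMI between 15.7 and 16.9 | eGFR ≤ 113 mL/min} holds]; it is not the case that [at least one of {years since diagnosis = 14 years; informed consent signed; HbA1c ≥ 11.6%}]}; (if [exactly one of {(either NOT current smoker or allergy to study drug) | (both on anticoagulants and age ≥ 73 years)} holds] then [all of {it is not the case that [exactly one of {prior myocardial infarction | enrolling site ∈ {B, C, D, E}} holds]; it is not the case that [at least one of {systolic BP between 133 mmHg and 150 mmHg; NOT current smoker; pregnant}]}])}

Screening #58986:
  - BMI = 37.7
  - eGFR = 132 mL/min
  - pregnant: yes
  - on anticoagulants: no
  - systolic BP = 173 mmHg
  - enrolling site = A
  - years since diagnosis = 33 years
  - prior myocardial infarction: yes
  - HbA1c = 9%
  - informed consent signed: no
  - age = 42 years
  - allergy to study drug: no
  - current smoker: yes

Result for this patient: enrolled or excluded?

Atomic conditions:
  on anticoagulants: no → false
  pregnant: yes → true
  BMI between 15.7 and 16.9: 37.7 in [15.7, 16.9] is false
  eGFR ≤ 113 mL/min: 132 ≤ 113 is false
  years since diagnosis = 14 years: 33 == 14 is false
  informed consent signed: no → false
  HbA1c ≥ 11.6%: 9 ≥ 11.6 is false
  NOT current smoker: yes → false
  allergy to study drug: no → false
  age ≥ 73 years: 42 ≥ 73 is false
  prior myocardial infarction: yes → true
  enrolling site ∈ {B, C, D, E}: A is not in the set → false
  systolic BP between 133 mmHg and 150 mmHg: 173 in [133, 150] is false
Combine:
[1.1] exactly-one(false, true) = true
[1.2.1] exactly-one(false, false) = false
[1.2] NOT false = true
[1.3.1] false OR false OR false = false
[1.3] NOT false = true
[1] true AND true AND true = true
[2.1.1] false OR false = false
[2.1.2] false AND false = false
[2.1] exactly-one(false, false) = false
[2.2.1.1] exactly-one(true, false) = true
[2.2.1] NOT true = false
[2.2.2.1] false OR false OR true = true
[2.2.2] NOT true = false
[2.2] false AND false = false
[2] false → false (antecedent false ⇒ implication holds) = true
[root] true AND true = true
Overall: true → enrolled

Enrolled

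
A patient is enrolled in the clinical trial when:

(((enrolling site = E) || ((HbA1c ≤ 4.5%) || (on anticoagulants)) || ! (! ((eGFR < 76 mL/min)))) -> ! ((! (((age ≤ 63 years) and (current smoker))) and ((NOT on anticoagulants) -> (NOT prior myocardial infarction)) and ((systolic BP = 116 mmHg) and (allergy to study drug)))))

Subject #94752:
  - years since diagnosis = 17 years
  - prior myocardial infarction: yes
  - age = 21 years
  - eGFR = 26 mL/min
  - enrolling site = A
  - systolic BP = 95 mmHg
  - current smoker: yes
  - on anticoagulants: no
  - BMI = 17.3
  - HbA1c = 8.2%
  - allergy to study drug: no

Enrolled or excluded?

Enrolled

Atomic conditions:
  enrolling site = E: A == E is false
  HbA1c ≤ 4.5%: 8.2 ≤ 4.5 is false
  on anticoagulants: no → false
  eGFR < 76 mL/min: 26 < 76 is true
  age ≤ 63 years: 21 ≤ 63 is true
  current smoker: yes → true
  NOT on anticoagulants: no → true
  NOT prior myocardial infarction: yes → false
  systolic BP = 116 mmHg: 95 == 116 is false
  allergy to study drug: no → false
Combine:
[1.2] false OR false = false
[1.3.1] NOT true = false
[1.3] NOT false = true
[1] false OR false OR true = true
[2.1.1.1] true AND true = true
[2.1.1] NOT true = false
[2.1.2] true → false = false
[2.1.3] false AND false = false
[2.1] false AND false AND false = false
[2] NOT false = true
[root] true → true = true
Overall: true → enrolled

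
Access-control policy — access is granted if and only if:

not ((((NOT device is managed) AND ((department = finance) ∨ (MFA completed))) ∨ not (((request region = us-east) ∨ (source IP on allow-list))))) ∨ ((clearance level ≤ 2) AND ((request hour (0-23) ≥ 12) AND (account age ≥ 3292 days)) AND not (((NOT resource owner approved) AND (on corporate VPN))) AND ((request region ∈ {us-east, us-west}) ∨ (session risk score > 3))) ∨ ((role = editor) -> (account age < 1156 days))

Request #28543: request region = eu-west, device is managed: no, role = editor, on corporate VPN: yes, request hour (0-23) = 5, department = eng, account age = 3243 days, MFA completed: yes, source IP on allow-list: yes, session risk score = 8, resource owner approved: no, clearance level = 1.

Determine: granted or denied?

Atomic conditions:
  NOT device is managed: no → true
  department = finance: eng == finance is false
  MFA completed: yes → true
  request region = us-east: eu-west == us-east is false
  source IP on allow-list: yes → true
  clearance level ≤ 2: 1 ≤ 2 is true
  request hour (0-23) ≥ 12: 5 ≥ 12 is false
  account age ≥ 3292 days: 3243 ≥ 3292 is false
  NOT resource owner approved: no → true
  on corporate VPN: yes → true
  request region ∈ {us-east, us-west}: eu-west is not in the set → false
  session risk score > 3: 8 > 3 is true
  role = editor: editor == editor is true
  account age < 1156 days: 3243 < 1156 is false
Combine:
[1.1.1.2] false OR true = true
[1.1.1] true AND true = true
[1.1.2.1] false OR true = true
[1.1.2] NOT true = false
[1.1] true OR false = true
[1] NOT true = false
[2.2] false AND false = false
[2.3.1] true AND true = true
[2.3] NOT true = false
[2.4] false OR true = true
[2] true AND false AND false AND true = false
[3] true → false = false
[root] false OR false OR false = false
Overall: false → denied

Denied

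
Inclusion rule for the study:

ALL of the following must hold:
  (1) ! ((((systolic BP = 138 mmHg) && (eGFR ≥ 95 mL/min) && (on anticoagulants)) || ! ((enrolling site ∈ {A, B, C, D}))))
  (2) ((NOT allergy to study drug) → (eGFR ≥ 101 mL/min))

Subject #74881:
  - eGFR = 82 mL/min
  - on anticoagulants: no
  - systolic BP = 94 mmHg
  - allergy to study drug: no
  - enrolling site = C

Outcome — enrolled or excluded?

Excluded

Atomic conditions:
  systolic BP = 138 mmHg: 94 == 138 is false
  eGFR ≥ 95 mL/min: 82 ≥ 95 is false
  on anticoagulants: no → false
  enrolling site ∈ {A, B, C, D}: C is in the set → true
  NOT allergy to study drug: no → true
  eGFR ≥ 101 mL/min: 82 ≥ 101 is false
Combine:
[1.1.1] false AND false AND false = false
[1.1.2] NOT true = false
[1.1] false OR false = false
[1] NOT false = true
[2] true → false = false
[root] true AND false = false
Overall: false → excluded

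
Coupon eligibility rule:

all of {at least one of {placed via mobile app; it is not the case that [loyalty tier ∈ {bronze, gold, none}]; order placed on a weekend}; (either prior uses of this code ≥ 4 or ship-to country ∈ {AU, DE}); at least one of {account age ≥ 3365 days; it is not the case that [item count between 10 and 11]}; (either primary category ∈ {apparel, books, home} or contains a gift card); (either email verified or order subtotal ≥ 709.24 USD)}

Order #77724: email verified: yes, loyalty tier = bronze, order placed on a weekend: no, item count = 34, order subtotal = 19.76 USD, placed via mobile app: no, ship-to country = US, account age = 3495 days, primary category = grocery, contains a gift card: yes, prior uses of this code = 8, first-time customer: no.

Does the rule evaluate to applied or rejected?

Atomic conditions:
  placed via mobile app: no → false
  loyalty tier ∈ {bronze, gold, none}: bronze is in the set → true
  order placed on a weekend: no → false
  prior uses of this code ≥ 4: 8 ≥ 4 is true
  ship-to country ∈ {AU, DE}: US is not in the set → false
  account age ≥ 3365 days: 3495 ≥ 3365 is true
  item count between 10 and 11: 34 in [10, 11] is false
  primary category ∈ {apparel, books, home}: grocery is not in the set → false
  contains a gift card: yes → true
  email verified: yes → true
  order subtotal ≥ 709.24 USD: 19.76 ≥ 709.24 is false
Combine:
[1.2] NOT true = false
[1] false OR false OR false = false
[2] true OR false = true
[3.2] NOT false = true
[3] true OR true = true
[4] false OR true = true
[5] true OR false = true
[root] false AND true AND true AND true AND true = false
Overall: false → rejected

Rejected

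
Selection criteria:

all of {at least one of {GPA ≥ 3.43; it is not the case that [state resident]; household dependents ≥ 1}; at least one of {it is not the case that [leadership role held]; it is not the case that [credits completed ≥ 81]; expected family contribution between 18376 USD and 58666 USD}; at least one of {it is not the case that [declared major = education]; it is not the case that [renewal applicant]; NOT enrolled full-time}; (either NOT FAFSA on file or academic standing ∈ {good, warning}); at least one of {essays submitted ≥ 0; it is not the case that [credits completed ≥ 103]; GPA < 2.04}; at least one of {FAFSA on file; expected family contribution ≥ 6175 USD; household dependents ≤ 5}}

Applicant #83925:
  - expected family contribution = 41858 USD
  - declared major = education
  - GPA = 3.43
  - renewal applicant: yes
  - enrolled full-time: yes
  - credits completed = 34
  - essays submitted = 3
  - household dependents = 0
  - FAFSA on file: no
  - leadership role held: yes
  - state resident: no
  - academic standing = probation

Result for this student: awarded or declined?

Declined

Atomic conditions:
  GPA ≥ 3.43: 3.43 ≥ 3.43 is true
  state resident: no → false
  household dependents ≥ 1: 0 ≥ 1 is false
  leadership role held: yes → true
  credits completed ≥ 81: 34 ≥ 81 is false
  expected family contribution between 18376 USD and 58666 USD: 41858 in [18376, 58666] is true
  declared major = education: education == education is true
  renewal applicant: yes → true
  NOT enrolled full-time: yes → false
  NOT FAFSA on file: no → true
  academic standing ∈ {good, warning}: probation is not in the set → false
  essays submitted ≥ 0: 3 ≥ 0 is true
  credits completed ≥ 103: 34 ≥ 103 is false
  GPA < 2.04: 3.43 < 2.04 is false
  FAFSA on file: no → false
  expected family contribution ≥ 6175 USD: 41858 ≥ 6175 is true
  household dependents ≤ 5: 0 ≤ 5 is true
Combine:
[1.2] NOT false = true
[1] true OR true OR false = true
[2.1] NOT true = false
[2.2] NOT false = true
[2] false OR true OR true = true
[3.1] NOT true = false
[3.2] NOT true = false
[3] false OR false OR false = false
[4] true OR false = true
[5.2] NOT false = true
[5] true OR true OR false = true
[6] false OR true OR true = true
[root] true AND true AND false AND true AND true AND true = false
Overall: false → declined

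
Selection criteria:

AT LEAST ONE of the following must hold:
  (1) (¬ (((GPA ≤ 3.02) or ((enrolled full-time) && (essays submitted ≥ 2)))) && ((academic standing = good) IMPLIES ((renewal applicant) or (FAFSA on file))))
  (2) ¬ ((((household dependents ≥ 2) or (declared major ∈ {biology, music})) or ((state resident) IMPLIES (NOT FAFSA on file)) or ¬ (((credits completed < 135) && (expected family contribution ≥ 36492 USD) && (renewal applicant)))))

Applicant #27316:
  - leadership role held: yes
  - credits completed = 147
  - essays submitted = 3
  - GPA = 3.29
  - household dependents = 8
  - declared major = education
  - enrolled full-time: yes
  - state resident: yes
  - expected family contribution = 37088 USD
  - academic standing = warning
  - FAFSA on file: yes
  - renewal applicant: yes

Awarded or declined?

Atomic conditions:
  GPA ≤ 3.02: 3.29 ≤ 3.02 is false
  enrolled full-time: yes → true
  essays submitted ≥ 2: 3 ≥ 2 is true
  academic standing = good: warning == good is false
  renewal applicant: yes → true
  FAFSA on file: yes → true
  household dependents ≥ 2: 8 ≥ 2 is true
  declared major ∈ {biology, music}: education is not in the set → false
  state resident: yes → true
  NOT FAFSA on file: yes → false
  credits completed < 135: 147 < 135 is false
  expected family contribution ≥ 36492 USD: 37088 ≥ 36492 is true
Combine:
[1.1.1.2] true AND true = true
[1.1.1] false OR true = true
[1.1] NOT true = false
[1.2.2] true OR true = true
[1.2] false → true (antecedent false ⇒ implication holds) = true
[1] false AND true = false
[2.1.1] true OR false = true
[2.1.2] true → false = false
[2.1.3.1] false AND true AND true = false
[2.1.3] NOT false = true
[2.1] true OR false OR true = true
[2] NOT true = false
[root] false OR false = false
Overall: false → declined

Declined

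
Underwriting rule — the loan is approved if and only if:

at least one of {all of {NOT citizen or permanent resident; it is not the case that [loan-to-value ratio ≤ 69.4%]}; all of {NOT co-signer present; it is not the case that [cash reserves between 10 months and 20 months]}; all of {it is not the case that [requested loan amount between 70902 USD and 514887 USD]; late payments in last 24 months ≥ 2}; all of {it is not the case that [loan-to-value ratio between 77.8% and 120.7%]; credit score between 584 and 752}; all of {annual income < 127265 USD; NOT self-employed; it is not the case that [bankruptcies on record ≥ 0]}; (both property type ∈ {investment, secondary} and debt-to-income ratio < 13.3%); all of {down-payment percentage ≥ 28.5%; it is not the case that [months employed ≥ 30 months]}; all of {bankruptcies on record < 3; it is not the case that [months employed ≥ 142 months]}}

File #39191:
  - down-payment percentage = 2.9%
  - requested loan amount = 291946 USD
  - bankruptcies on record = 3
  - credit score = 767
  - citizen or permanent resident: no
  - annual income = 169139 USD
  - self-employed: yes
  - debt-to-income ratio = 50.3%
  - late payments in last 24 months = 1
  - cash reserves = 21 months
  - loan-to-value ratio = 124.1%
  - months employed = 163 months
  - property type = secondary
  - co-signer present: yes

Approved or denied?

Atomic conditions:
  NOT citizen or permanent resident: no → true
  loan-to-value ratio ≤ 69.4%: 124.1 ≤ 69.4 is false
  NOT co-signer present: yes → false
  cash reserves between 10 months and 20 months: 21 in [10, 20] is false
  requested loan amount between 70902 USD and 514887 USD: 291946 in [70902, 514887] is true
  late payments in last 24 months ≥ 2: 1 ≥ 2 is false
  loan-to-value ratio between 77.8% and 120.7%: 124.1 in [77.8, 120.7] is false
  credit score between 584 and 752: 767 in [584, 752] is false
  annual income < 127265 USD: 169139 < 127265 is false
  NOT self-employed: yes → false
  bankruptcies on record ≥ 0: 3 ≥ 0 is true
  property type ∈ {investment, secondary}: secondary is in the set → true
  debt-to-income ratio < 13.3%: 50.3 < 13.3 is false
  down-payment percentage ≥ 28.5%: 2.9 ≥ 28.5 is false
  months employed ≥ 30 months: 163 ≥ 30 is true
  bankruptcies on record < 3: 3 < 3 is false
  months employed ≥ 142 months: 163 ≥ 142 is true
Combine:
[1.2] NOT false = true
[1] true AND true = true
[2.2] NOT false = true
[2] false AND true = false
[3.1] NOT true = false
[3] false AND false = false
[4.1] NOT false = true
[4] true AND false = false
[5.3] NOT true = false
[5] false AND false AND false = false
[6] true AND false = false
[7.2] NOT true = false
[7] false AND false = false
[8.2] NOT true = false
[8] false AND false = false
[root] true OR false OR false OR false OR false OR false OR false OR false = true
Overall: true → approved

Approved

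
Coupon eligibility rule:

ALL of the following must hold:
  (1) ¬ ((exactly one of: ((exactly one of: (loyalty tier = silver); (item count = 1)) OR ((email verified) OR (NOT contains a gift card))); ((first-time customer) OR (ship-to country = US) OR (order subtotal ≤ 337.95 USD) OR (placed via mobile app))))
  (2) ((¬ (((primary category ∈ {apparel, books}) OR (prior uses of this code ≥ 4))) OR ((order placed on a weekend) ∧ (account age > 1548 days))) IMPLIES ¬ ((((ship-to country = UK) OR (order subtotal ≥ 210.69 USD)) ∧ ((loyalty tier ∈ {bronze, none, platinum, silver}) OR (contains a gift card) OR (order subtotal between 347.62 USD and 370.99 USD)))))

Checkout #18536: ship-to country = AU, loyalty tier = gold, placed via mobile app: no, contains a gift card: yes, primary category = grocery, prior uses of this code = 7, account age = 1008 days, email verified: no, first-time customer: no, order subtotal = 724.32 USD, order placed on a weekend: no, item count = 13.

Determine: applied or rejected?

Applied

Atomic conditions:
  loyalty tier = silver: gold == silver is false
  item count = 1: 13 == 1 is false
  email verified: no → false
  NOT contains a gift card: yes → false
  first-time customer: no → false
  ship-to country = US: AU == US is false
  order subtotal ≤ 337.95 USD: 724.32 ≤ 337.95 is false
  placed via mobile app: no → false
  primary category ∈ {apparel, books}: grocery is not in the set → false
  prior uses of this code ≥ 4: 7 ≥ 4 is true
  order placed on a weekend: no → false
  account age > 1548 days: 1008 > 1548 is false
  ship-to country = UK: AU == UK is false
  order subtotal ≥ 210.69 USD: 724.32 ≥ 210.69 is true
  loyalty tier ∈ {bronze, none, platinum, silver}: gold is not in the set → false
  contains a gift card: yes → true
  order subtotal between 347.62 USD and 370.99 USD: 724.32 in [347.62, 370.99] is false
Combine:
[1.1.1.1] exactly-one(false, false) = false
[1.1.1.2] false OR false = false
[1.1.1] false OR false = false
[1.1.2] false OR false OR false OR false = false
[1.1] exactly-one(false, false) = false
[1] NOT false = true
[2.1.1.1] false OR true = true
[2.1.1] NOT true = false
[2.1.2] false AND false = false
[2.1] false OR false = false
[2.2.1.1] false OR true = true
[2.2.1.2] false OR true OR false = true
[2.2.1] true AND true = true
[2.2] NOT true = false
[2] false → false (antecedent false ⇒ implication holds) = true
[root] true AND true = true
Overall: true → applied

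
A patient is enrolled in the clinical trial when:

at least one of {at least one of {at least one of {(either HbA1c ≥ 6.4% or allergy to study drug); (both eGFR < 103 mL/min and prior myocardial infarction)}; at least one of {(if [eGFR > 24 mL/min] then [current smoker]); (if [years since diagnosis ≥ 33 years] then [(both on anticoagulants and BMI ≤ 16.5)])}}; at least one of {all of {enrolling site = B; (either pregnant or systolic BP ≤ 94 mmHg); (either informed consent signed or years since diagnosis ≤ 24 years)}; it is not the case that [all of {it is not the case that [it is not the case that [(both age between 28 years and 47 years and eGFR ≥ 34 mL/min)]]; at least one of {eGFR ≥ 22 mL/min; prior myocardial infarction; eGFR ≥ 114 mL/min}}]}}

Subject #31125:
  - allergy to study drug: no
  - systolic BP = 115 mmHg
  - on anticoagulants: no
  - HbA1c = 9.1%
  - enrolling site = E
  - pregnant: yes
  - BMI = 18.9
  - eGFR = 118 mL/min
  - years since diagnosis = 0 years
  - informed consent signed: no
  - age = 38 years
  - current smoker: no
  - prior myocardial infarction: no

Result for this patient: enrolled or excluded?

Enrolled

Atomic conditions:
  HbA1c ≥ 6.4%: 9.1 ≥ 6.4 is true
  allergy to study drug: no → false
  eGFR < 103 mL/min: 118 < 103 is false
  prior myocardial infarction: no → false
  eGFR > 24 mL/min: 118 > 24 is true
  current smoker: no → false
  years since diagnosis ≥ 33 years: 0 ≥ 33 is false
  on anticoagulants: no → false
  BMI ≤ 16.5: 18.9 ≤ 16.5 is false
  enrolling site = B: E == B is false
  pregnant: yes → true
  systolic BP ≤ 94 mmHg: 115 ≤ 94 is false
  informed consent signed: no → false
  years since diagnosis ≤ 24 years: 0 ≤ 24 is true
  age between 28 years and 47 years: 38 in [28, 47] is true
  eGFR ≥ 34 mL/min: 118 ≥ 34 is true
  eGFR ≥ 22 mL/min: 118 ≥ 22 is true
  eGFR ≥ 114 mL/min: 118 ≥ 114 is true
Combine:
[1.1.1] true OR false = true
[1.1.2] false AND false = false
[1.1] true OR false = true
[1.2.1] true → false = false
[1.2.2.2] false AND false = false
[1.2.2] false → false (antecedent false ⇒ implication holds) = true
[1.2] false OR true = true
[1] true OR true = true
[2.1.2] true OR false = true
[2.1.3] false OR true = true
[2.1] false AND true AND true = false
[2.2.1.1.1.1] true AND true = true
[2.2.1.1.1] NOT true = false
[2.2.1.1] NOT false = true
[2.2.1.2] true OR false OR true = true
[2.2.1] true AND true = true
[2.2] NOT true = false
[2] false OR false = false
[root] true OR false = true
Overall: true → enrolled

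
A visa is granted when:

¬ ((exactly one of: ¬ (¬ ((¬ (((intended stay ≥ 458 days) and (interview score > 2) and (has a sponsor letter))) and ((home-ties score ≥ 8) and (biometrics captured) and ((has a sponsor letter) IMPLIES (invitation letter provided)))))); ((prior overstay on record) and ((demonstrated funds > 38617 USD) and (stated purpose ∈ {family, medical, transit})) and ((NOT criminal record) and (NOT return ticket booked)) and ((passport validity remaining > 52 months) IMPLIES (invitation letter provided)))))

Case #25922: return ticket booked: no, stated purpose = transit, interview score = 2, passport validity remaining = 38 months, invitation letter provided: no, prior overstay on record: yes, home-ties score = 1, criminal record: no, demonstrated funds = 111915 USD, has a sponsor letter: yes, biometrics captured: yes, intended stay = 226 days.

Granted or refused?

Atomic conditions:
  intended stay ≥ 458 days: 226 ≥ 458 is false
  interview score > 2: 2 > 2 is false
  has a sponsor letter: yes → true
  home-ties score ≥ 8: 1 ≥ 8 is false
  biometrics captured: yes → true
  invitation letter provided: no → false
  prior overstay on record: yes → true
  demonstrated funds > 38617 USD: 111915 > 38617 is true
  stated purpose ∈ {family, medical, transit}: transit is in the set → true
  NOT criminal record: no → true
  NOT return ticket booked: no → true
  passport validity remaining > 52 months: 38 > 52 is false
Combine:
[1.1.1.1.1.1] false AND false AND true = false
[1.1.1.1.1] NOT false = true
[1.1.1.1.2.3] true → false = false
[1.1.1.1.2] false AND true AND false = false
[1.1.1.1] true AND false = false
[1.1.1] NOT false = true
[1.1] NOT true = false
[1.2.2] true AND true = true
[1.2.3] true AND true = true
[1.2.4] false → false (antecedent false ⇒ implication holds) = true
[1.2] true AND true AND true AND true = true
[1] exactly-one(false, true) = true
[root] NOT true = false
Overall: false → refused

Refused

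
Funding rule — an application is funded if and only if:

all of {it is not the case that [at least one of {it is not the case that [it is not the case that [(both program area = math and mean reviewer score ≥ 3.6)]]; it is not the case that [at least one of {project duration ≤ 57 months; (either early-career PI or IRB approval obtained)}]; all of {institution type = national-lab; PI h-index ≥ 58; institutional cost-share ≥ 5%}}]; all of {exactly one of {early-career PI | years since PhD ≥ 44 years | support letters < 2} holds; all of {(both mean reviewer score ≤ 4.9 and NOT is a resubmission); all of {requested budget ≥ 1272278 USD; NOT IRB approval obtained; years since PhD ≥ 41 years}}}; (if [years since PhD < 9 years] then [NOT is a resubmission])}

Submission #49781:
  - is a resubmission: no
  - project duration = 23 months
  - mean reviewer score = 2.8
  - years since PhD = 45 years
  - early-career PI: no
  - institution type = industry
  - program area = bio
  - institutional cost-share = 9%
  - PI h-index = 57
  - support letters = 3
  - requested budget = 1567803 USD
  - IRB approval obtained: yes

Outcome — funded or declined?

Atomic conditions:
  program area = math: bio == math is false
  mean reviewer score ≥ 3.6: 2.8 ≥ 3.6 is false
  project duration ≤ 57 months: 23 ≤ 57 is true
  early-career PI: no → false
  IRB approval obtained: yes → true
  institution type = national-lab: industry == national-lab is false
  PI h-index ≥ 58: 57 ≥ 58 is false
  institutional cost-share ≥ 5%: 9 ≥ 5 is true
  years since PhD ≥ 44 years: 45 ≥ 44 is true
  support letters < 2: 3 < 2 is false
  mean reviewer score ≤ 4.9: 2.8 ≤ 4.9 is true
  NOT is a resubmission: no → true
  requested budget ≥ 1272278 USD: 1567803 ≥ 1272278 is true
  NOT IRB approval obtained: yes → false
  years since PhD ≥ 41 years: 45 ≥ 41 is true
  years since PhD < 9 years: 45 < 9 is false
Combine:
[1.1.1.1.1] false AND false = false
[1.1.1.1] NOT false = true
[1.1.1] NOT true = false
[1.1.2.1.2] false OR true = true
[1.1.2.1] true OR true = true
[1.1.2] NOT true = false
[1.1.3] false AND false AND true = false
[1.1] false OR false OR false = false
[1] NOT false = true
[2.1] exactly-one(false, true, false) = true
[2.2.1] true AND true = true
[2.2.2] true AND false AND true = false
[2.2] true AND false = false
[2] true AND false = false
[3] false → true (antecedent false ⇒ implication holds) = true
[root] true AND false AND true = false
Overall: false → declined

Declined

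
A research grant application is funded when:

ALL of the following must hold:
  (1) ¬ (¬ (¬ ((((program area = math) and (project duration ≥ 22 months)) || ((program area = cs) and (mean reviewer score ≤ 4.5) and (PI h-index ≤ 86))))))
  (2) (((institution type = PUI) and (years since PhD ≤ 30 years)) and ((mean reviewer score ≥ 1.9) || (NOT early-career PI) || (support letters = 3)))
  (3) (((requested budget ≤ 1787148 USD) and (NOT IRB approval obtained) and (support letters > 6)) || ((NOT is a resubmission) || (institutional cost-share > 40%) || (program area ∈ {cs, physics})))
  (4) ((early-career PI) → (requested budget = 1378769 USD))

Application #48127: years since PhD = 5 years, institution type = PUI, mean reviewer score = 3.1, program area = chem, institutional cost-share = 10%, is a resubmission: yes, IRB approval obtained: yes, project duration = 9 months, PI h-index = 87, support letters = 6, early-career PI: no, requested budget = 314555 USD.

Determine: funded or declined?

Atomic conditions:
  program area = math: chem == math is false
  project duration ≥ 22 months: 9 ≥ 22 is false
  program area = cs: chem == cs is false
  mean reviewer score ≤ 4.5: 3.1 ≤ 4.5 is true
  PI h-index ≤ 86: 87 ≤ 86 is false
  institution type = PUI: PUI == PUI is true
  years since PhD ≤ 30 years: 5 ≤ 30 is true
  mean reviewer score ≥ 1.9: 3.1 ≥ 1.9 is true
  NOT early-career PI: no → true
  support letters = 3: 6 == 3 is false
  requested budget ≤ 1787148 USD: 314555 ≤ 1787148 is true
  NOT IRB approval obtained: yes → false
  support letters > 6: 6 > 6 is false
  NOT is a resubmission: yes → false
  institutional cost-share > 40%: 10 > 40 is false
  program area ∈ {cs, physics}: chem is not in the set → false
  early-career PI: no → false
  requested budget = 1378769 USD: 314555 == 1378769 is false
Combine:
[1.1.1.1.1] false AND false = false
[1.1.1.1.2] false AND true AND false = false
[1.1.1.1] false OR false = false
[1.1.1] NOT false = true
[1.1] NOT true = false
[1] NOT false = true
[2.1] true AND true = true
[2.2] true OR true OR false = true
[2] true AND true = true
[3.1] true AND false AND false = false
[3.2] false OR false OR false = false
[3] false OR false = false
[4] false → false (antecedent false ⇒ implication holds) = true
[root] true AND true AND false AND true = false
Overall: false → declined

Declined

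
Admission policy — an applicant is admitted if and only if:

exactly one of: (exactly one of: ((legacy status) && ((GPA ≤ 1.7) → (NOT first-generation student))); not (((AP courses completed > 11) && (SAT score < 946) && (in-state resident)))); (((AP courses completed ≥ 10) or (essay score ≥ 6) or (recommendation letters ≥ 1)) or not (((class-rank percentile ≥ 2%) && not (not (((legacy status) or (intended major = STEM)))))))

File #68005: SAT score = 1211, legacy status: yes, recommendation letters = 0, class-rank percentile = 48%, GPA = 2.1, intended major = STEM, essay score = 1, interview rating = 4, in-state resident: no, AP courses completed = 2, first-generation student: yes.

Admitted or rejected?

Atomic conditions:
  legacy status: yes → true
  GPA ≤ 1.7: 2.1 ≤ 1.7 is false
  NOT first-generation student: yes → false
  AP courses completed > 11: 2 > 11 is false
  SAT score < 946: 1211 < 946 is false
  in-state resident: no → false
  AP courses completed ≥ 10: 2 ≥ 10 is false
  essay score ≥ 6: 1 ≥ 6 is false
  recommendation letters ≥ 1: 0 ≥ 1 is false
  class-rank percentile ≥ 2%: 48 ≥ 2 is true
  intended major = STEM: STEM == STEM is true
Combine:
[1.1.2] false → false (antecedent false ⇒ implication holds) = true
[1.1] true AND true = true
[1.2.1] false AND false AND false = false
[1.2] NOT false = true
[1] exactly-one(true, true) = false
[2.1] false OR false OR false = false
[2.2.1.2.1.1] true OR true = true
[2.2.1.2.1] NOT true = false
[2.2.1.2] NOT false = true
[2.2.1] true AND true = true
[2.2] NOT true = false
[2] false OR false = false
[root] exactly-one(false, false) = false
Overall: false → rejected

Rejected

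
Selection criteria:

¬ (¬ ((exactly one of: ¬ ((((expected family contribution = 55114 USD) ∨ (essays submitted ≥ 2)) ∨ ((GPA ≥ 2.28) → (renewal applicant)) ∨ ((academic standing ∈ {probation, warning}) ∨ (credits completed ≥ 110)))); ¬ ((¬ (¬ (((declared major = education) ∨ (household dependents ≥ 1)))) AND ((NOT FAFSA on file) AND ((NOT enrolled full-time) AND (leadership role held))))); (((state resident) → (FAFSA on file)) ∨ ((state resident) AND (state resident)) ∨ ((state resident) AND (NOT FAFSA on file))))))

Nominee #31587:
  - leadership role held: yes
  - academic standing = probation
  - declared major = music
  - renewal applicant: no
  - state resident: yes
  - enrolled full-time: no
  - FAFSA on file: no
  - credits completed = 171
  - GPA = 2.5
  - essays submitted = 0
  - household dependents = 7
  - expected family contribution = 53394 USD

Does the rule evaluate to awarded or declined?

Awarded

Atomic conditions:
  expected family contribution = 55114 USD: 53394 == 55114 is false
  essays submitted ≥ 2: 0 ≥ 2 is false
  GPA ≥ 2.28: 2.5 ≥ 2.28 is true
  renewal applicant: no → false
  academic standing ∈ {probation, warning}: probation is in the set → true
  credits completed ≥ 110: 171 ≥ 110 is true
  declared major = education: music == education is false
  household dependents ≥ 1: 7 ≥ 1 is true
  NOT FAFSA on file: no → true
  NOT enrolled full-time: no → true
  leadership role held: yes → true
  state resident: yes → true
  FAFSA on file: no → false
Combine:
[1.1.1.1.1] false OR false = false
[1.1.1.1.2] true → false = false
[1.1.1.1.3] true OR true = true
[1.1.1.1] false OR false OR true = true
[1.1.1] NOT true = false
[1.1.2.1.1.1.1] false OR true = true
[1.1.2.1.1.1] NOT true = false
[1.1.2.1.1] NOT false = true
[1.1.2.1.2.2] true AND true = true
[1.1.2.1.2] true AND true = true
[1.1.2.1] true AND true = true
[1.1.2] NOT true = false
[1.1.3.1] true → false = false
[1.1.3.2] true AND true = true
[1.1.3.3] true AND true = true
[1.1.3] false OR true OR true = true
[1.1] exactly-one(false, false, true) = true
[1] NOT true = false
[root] NOT false = true
Overall: true → awarded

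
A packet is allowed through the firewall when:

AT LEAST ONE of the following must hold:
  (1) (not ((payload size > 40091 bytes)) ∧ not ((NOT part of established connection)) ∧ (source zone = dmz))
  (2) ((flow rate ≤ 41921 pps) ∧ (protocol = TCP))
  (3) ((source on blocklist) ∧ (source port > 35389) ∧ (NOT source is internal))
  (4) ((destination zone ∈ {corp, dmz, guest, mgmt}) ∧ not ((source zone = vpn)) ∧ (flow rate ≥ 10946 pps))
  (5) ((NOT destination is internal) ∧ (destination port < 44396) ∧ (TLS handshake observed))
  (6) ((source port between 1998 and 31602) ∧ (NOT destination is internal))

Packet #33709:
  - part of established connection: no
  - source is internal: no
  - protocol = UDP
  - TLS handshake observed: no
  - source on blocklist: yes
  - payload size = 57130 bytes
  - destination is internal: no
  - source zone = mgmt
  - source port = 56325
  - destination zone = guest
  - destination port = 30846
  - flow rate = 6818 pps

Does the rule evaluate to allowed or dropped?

Allowed

Atomic conditions:
  payload size > 40091 bytes: 57130 > 40091 is true
  NOT part of established connection: no → true
  source zone = dmz: mgmt == dmz is false
  flow rate ≤ 41921 pps: 6818 ≤ 41921 is true
  protocol = TCP: UDP == TCP is false
  source on blocklist: yes → true
  source port > 35389: 56325 > 35389 is true
  NOT source is internal: no → true
  destination zone ∈ {corp, dmz, guest, mgmt}: guest is in the set → true
  source zone = vpn: mgmt == vpn is false
  flow rate ≥ 10946 pps: 6818 ≥ 10946 is false
  NOT destination is internal: no → true
  destination port < 44396: 30846 < 44396 is true
  TLS handshake observed: no → false
  source port between 1998 and 31602: 56325 in [1998, 31602] is false
Combine:
[1.1] NOT true = false
[1.2] NOT true = false
[1] false AND false AND false = false
[2] true AND false = false
[3] true AND true AND true = true
[4.2] NOT false = true
[4] true AND true AND false = false
[5] true AND true AND false = false
[6] false AND true = false
[root] false OR false OR true OR false OR false OR false = true
Overall: true → allowed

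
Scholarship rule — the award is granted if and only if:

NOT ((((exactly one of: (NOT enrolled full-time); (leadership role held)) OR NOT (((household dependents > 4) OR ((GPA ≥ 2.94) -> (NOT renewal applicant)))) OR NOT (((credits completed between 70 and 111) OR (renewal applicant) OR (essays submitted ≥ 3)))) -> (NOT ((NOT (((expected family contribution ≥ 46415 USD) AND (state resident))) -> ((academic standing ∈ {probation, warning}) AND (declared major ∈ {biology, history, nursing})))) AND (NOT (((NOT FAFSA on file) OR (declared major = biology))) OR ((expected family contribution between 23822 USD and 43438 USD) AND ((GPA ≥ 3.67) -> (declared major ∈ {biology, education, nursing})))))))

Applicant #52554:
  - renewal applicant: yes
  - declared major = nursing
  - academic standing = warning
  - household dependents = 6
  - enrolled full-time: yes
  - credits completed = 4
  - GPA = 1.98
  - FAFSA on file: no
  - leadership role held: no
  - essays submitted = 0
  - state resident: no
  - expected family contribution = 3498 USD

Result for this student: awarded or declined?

Atomic conditions:
  NOT enrolled full-time: yes → false
  leadership role held: no → false
  household dependents > 4: 6 > 4 is true
  GPA ≥ 2.94: 1.98 ≥ 2.94 is false
  NOT renewal applicant: yes → false
  credits completed between 70 and 111: 4 in [70, 111] is false
  renewal applicant: yes → true
  essays submitted ≥ 3: 0 ≥ 3 is false
  expected family contribution ≥ 46415 USD: 3498 ≥ 46415 is false
  state resident: no → false
  academic standing ∈ {probation, warning}: warning is in the set → true
  declared major ∈ {biology, history, nursing}: nursing is in the set → true
  NOT FAFSA on file: no → true
  declared major = biology: nursing == biology is false
  expected family contribution between 23822 USD and 43438 USD: 3498 in [23822, 43438] is false
  GPA ≥ 3.67: 1.98 ≥ 3.67 is false
  declared major ∈ {biology, education, nursing}: nursing is in the set → true
Combine:
[1.1.1] exactly-one(false, false) = false
[1.1.2.1.2] false → false (antecedent false ⇒ implication holds) = true
[1.1.2.1] true OR true = true
[1.1.2] NOT true = false
[1.1.3.1] false OR true OR false = true
[1.1.3] NOT true = false
[1.1] false OR false OR false = false
[1.2.1.1.1.1] false AND false = false
[1.2.1.1.1] NOT false = true
[1.2.1.1.2] true AND true = true
[1.2.1.1] true → true = true
[1.2.1] NOT true = false
[1.2.2.1.1] true OR false = true
[1.2.2.1] NOT true = false
[1.2.2.2.2] false → true (antecedent false ⇒ implication holds) = true
[1.2.2.2] false AND true = false
[1.2.2] false OR false = false
[1.2] false AND false = false
[1] false → false (antecedent false ⇒ implication holds) = true
[root] NOT true = false
Overall: false → declined

Declined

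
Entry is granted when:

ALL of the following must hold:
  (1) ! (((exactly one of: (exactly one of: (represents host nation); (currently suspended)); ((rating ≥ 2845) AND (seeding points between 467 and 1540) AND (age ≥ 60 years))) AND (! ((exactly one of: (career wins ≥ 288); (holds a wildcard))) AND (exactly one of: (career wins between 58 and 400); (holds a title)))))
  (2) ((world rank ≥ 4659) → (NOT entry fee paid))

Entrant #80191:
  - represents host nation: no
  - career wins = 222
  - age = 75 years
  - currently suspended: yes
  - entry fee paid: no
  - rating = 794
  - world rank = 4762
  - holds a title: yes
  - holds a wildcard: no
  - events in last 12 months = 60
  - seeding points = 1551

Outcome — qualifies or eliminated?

Atomic conditions:
  represents host nation: no → false
  currently suspended: yes → true
  rating ≥ 2845: 794 ≥ 2845 is false
  seeding points between 467 and 1540: 1551 in [467, 1540] is false
  age ≥ 60 years: 75 ≥ 60 is true
  career wins ≥ 288: 222 ≥ 288 is false
  holds a wildcard: no → false
  career wins between 58 and 400: 222 in [58, 400] is true
  holds a title: yes → true
  world rank ≥ 4659: 4762 ≥ 4659 is true
  NOT entry fee paid: no → true
Combine:
[1.1.1.1] exactly-one(false, true) = true
[1.1.1.2] false AND false AND true = false
[1.1.1] exactly-one(true, false) = true
[1.1.2.1.1] exactly-one(false, false) = false
[1.1.2.1] NOT false = true
[1.1.2.2] exactly-one(true, true) = false
[1.1.2] true AND false = false
[1.1] true AND false = false
[1] NOT false = true
[2] true → true = true
[root] true AND true = true
Overall: true → qualifies

Qualifies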